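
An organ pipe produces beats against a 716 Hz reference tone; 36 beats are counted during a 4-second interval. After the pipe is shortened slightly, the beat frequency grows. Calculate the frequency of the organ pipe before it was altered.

Beat frequency = 36/4 = 9 Hz.
|f − 716| = 9, so the organ pipe was at either 707 Hz or 725 Hz.
A shorter pipe has a higher fundamental; the adjustment raises the organ pipe's frequency.
The beat rate rose, so the adjustment moved the organ pipe further from 716 Hz — it was already above the reference.

725 Hz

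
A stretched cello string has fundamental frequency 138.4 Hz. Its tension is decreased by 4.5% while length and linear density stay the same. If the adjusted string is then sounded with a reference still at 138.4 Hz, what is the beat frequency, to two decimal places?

For a string, f ∝ √T, so the new frequency is 138.4·√0.955 = 135.2502 Hz.
f_beat = |135.2502 − 138.4| = 3.15 Hz.

3.15 Hz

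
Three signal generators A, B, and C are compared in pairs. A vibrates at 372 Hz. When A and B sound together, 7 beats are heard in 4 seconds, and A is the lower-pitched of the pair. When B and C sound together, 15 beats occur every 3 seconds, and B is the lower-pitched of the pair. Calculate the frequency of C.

A–B: Beat frequency = 7/4 = 1.75 Hz.
B is above A, so f_B = 372 + 1.75 = 373.75 Hz.
B–C: Beat frequency = 15/3 = 5 Hz.
C is above B, so f_C = 373.75 + 5 = 378.75 Hz.

378.75 Hz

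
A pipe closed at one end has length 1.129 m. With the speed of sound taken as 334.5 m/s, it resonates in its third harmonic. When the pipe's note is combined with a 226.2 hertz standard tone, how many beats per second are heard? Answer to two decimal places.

3.99 Hz

Closed pipe (odd harmonics): f_n = n·v/(4L) = 3·334.5/(4·1.129) = 222.2099 Hz.
f_beat = |222.2099 − 226.2| = 3.99 Hz.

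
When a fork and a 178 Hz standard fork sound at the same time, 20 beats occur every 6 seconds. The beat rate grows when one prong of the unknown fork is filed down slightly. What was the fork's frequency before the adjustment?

Beat frequency = 20/6 = 3.3333 Hz.
|f − 178| = 3.3333, so the fork was at either 174.6667 Hz or 181.3333 Hz.
Filing a prong removes mass and raises the fork's frequency; the adjustment raises the fork's frequency.
The beat rate rose, so the adjustment moved the fork further from 178 Hz — it was already above the reference.

181.3333 Hz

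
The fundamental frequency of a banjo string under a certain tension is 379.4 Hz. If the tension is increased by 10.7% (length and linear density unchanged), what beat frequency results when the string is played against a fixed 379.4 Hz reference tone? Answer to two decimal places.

For a string, f ∝ √T, so the new frequency is 379.4·√1.107 = 399.1822 Hz.
f_beat = |399.1822 − 379.4| = 19.78 Hz.

19.78 Hz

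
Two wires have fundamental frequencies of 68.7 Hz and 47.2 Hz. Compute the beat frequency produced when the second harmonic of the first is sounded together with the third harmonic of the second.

4.2 Hz

Second harmonic of the first: 2·68.7 = 137.4 Hz.
Third harmonic of the second: 3·47.2 = 141.6 Hz.
f_beat = |137.4 − 141.6| = 4.2 Hz.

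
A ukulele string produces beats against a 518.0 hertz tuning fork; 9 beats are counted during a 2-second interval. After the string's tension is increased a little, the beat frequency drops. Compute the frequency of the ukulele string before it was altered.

Beat frequency = 9/2 = 4.5 Hz.
|f − 518.0| = 4.5, so the ukulele string was at either 513.5 Hz or 522.5 Hz.
Higher tension means higher frequency; the adjustment raises the ukulele string's frequency.
The beat rate fell, so the adjustment moved the ukulele string toward 518.0 Hz — it must have started below the reference.

513.5 Hz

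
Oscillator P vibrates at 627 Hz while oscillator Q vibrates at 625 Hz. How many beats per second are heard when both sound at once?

2 Hz

Beats arise from superposition of two nearby frequencies; the beat rate is |f₁ − f₂|.
|627 − 625| = 2 Hz.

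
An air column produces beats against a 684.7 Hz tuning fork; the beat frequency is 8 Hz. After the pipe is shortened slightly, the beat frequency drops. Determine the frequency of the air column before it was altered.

676.7 Hz

|f − 684.7| = 8, so the air column was at either 676.7 Hz or 692.7 Hz.
A shorter pipe has a higher fundamental; the adjustment raises the air column's frequency.
The beat rate fell, so the adjustment moved the air column toward 684.7 Hz — it must have started below the reference.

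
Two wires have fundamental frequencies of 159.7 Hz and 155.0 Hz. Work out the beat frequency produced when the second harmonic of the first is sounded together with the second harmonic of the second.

9.4 Hz

Second harmonic of the first: 2·159.7 = 319.4 Hz.
Second harmonic of the second: 2·155.0 = 310.0 Hz.
f_beat = |319.4 − 310.0| = 9.4 Hz.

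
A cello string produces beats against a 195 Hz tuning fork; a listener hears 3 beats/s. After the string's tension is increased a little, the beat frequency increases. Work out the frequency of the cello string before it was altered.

198 Hz

|f − 195| = 3, so the cello string was at either 192 Hz or 198 Hz.
Higher tension means higher frequency; the adjustment raises the cello string's frequency.
The beat rate rose, so the adjustment moved the cello string further from 195 Hz — it was already above the reference.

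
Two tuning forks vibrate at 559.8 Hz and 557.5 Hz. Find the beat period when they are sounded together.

f_beat = |559.8 − 557.5| = 2.3 Hz.
Beat period T = 1 / f_beat = 1 / 2.3 s.

0.435 s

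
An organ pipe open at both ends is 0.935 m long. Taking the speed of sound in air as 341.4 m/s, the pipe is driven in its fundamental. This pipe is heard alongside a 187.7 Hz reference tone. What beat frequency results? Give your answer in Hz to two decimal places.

5.13 Hz

Open pipe: f_n = n·v/(2L) = 1·341.4/(2·0.935) = 182.5668 Hz.
f_beat = |182.5668 − 187.7| = 5.13 Hz.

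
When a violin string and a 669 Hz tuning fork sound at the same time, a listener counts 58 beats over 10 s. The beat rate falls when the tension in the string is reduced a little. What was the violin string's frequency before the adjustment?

674.8 Hz

Beat frequency = 58/10 = 5.8 Hz.
|f − 669| = 5.8, so the violin string was at either 663.2 Hz or 674.8 Hz.
Lower tension means lower frequency; the adjustment lowers the violin string's frequency.
The beat rate fell, so the adjustment moved the violin string toward 669 Hz — it must have started above the reference.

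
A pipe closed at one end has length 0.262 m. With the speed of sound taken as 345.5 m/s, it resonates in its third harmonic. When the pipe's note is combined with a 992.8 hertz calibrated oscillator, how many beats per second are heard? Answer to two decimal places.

Closed pipe (odd harmonics): f_n = n·v/(4L) = 3·345.5/(4·0.262) = 989.0267 Hz.
f_beat = |989.0267 − 992.8| = 3.77 Hz.

3.77 Hz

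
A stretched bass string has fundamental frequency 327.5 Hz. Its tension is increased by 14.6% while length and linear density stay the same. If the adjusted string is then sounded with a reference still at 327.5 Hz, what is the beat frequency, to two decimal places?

23.09 Hz

For a string, f ∝ √T, so the new frequency is 327.5·√1.146 = 350.5933 Hz.
f_beat = |350.5933 − 327.5| = 23.09 Hz.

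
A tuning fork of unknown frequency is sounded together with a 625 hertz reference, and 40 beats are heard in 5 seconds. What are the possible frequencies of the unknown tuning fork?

Beat frequency = 40/5 = 8 Hz.
|f − 625| = 8, so f = 625 ± 8.

617 Hz or 633 Hz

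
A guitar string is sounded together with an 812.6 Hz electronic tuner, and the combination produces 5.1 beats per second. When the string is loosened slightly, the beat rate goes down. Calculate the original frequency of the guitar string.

817.7 Hz

|f − 812.6| = 5.1, so the guitar string was at either 807.5 Hz or 817.7 Hz.
Reducing tension lowers a string's frequency; the adjustment lowers the guitar string's frequency.
The beat rate fell, so the adjustment moved the guitar string toward 812.6 Hz — it must have started above the reference.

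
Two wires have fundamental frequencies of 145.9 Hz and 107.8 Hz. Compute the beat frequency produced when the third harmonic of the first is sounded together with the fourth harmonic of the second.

6.5 Hz

Third harmonic of the first: 3·145.9 = 437.7 Hz.
Fourth harmonic of the second: 4·107.8 = 431.2 Hz.
f_beat = |437.7 − 431.2| = 6.5 Hz.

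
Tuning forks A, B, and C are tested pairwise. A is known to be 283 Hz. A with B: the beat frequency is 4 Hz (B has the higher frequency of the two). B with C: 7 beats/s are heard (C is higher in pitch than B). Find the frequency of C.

B is above A, so f_B = 283 + 4 = 287 Hz.
C is above B, so f_C = 287 + 7 = 294 Hz.

294 Hz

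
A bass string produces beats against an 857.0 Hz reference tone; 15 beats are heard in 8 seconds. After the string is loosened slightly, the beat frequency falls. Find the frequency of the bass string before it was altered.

858.875 Hz

Beat frequency = 15/8 = 1.875 Hz.
|f − 857.0| = 1.875, so the bass string was at either 855.125 Hz or 858.875 Hz.
Reducing tension lowers a string's frequency; the adjustment lowers the bass string's frequency.
The beat rate fell, so the adjustment moved the bass string toward 857.0 Hz — it must have started above the reference.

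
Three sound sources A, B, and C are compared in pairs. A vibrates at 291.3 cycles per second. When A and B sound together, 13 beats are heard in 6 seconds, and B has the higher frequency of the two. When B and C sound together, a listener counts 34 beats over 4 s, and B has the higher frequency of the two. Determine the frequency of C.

A–B: Beat frequency = 13/6 = 2.1667 Hz.
B is above A, so f_B = 291.3 + 2.1667 = 293.4667 Hz.
B–C: Beat frequency = 34/4 = 8.5 Hz.
C is below B, so f_C = 293.4667 − 8.5 = 284.9667 Hz.

284.9667 Hz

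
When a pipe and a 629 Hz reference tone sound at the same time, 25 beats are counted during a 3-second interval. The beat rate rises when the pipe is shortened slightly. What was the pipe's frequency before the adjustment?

637.3333 Hz

Beat frequency = 25/3 = 8.3333 Hz.
|f − 629| = 8.3333, so the pipe was at either 620.6667 Hz or 637.3333 Hz.
A shorter pipe has a higher fundamental; the adjustment raises the pipe's frequency.
The beat rate rose, so the adjustment moved the pipe further from 629 Hz — it was already above the reference.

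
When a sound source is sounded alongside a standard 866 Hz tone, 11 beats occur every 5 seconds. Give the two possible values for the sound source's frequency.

863.8 Hz or 868.2 Hz

Beat frequency = 11/5 = 2.2 Hz.
|f − 866| = 2.2, so f = 866 ± 2.2.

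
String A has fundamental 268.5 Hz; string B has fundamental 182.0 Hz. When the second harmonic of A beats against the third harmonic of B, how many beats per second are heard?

9.0 Hz

Second harmonic of the first: 2·268.5 = 537.0 Hz.
Third harmonic of the second: 3·182.0 = 546.0 Hz.
f_beat = |537.0 − 546.0| = 9.0 Hz.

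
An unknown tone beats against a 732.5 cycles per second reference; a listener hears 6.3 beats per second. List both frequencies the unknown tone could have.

726.2 Hz or 738.8 Hz

|f − 732.5| = 6.3, so f = 732.5 ± 6.3.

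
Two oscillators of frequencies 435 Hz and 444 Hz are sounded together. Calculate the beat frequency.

9 Hz

The beat frequency equals the magnitude of the frequency difference.
|435 − 444| = 9 Hz.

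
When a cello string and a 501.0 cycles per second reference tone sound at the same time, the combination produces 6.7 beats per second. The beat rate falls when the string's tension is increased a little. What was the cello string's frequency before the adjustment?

|f − 501.0| = 6.7, so the cello string was at either 494.3 Hz or 507.7 Hz.
Higher tension means higher frequency; the adjustment raises the cello string's frequency.
The beat rate fell, so the adjustment moved the cello string toward 501.0 Hz — it must have started below the reference.

494.3 Hz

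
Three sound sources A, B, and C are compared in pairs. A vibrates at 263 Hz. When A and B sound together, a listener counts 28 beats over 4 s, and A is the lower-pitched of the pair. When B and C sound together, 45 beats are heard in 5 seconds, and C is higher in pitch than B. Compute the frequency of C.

279 Hz

A–B: Beat frequency = 28/4 = 7 Hz.
B is above A, so f_B = 263 + 7 = 270 Hz.
B–C: Beat frequency = 45/5 = 9 Hz.
C is above B, so f_C = 270 + 9 = 279 Hz.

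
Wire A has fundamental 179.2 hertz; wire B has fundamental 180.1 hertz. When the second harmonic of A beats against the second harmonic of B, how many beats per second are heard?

1.8 Hz

Second harmonic of the first: 2·179.2 = 358.4 Hz.
Second harmonic of the second: 2·180.1 = 360.2 Hz.
f_beat = |358.4 − 360.2| = 1.8 Hz.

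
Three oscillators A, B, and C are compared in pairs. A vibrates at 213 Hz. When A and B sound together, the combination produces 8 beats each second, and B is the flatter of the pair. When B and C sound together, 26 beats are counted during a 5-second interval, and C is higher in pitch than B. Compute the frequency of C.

210.2 Hz

B is below A, so f_B = 213 − 8 = 205 Hz.
B–C: Beat frequency = 26/5 = 5.2 Hz.
C is above B, so f_C = 205 + 5.2 = 210.2 Hz.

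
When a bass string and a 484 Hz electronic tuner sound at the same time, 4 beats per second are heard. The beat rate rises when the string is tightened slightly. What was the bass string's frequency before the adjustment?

|f − 484| = 4, so the bass string was at either 480 Hz or 488 Hz.
Increasing tension raises a string's frequency; the adjustment raises the bass string's frequency.
The beat rate rose, so the adjustment moved the bass string further from 484 Hz — it was already above the reference.

488 Hz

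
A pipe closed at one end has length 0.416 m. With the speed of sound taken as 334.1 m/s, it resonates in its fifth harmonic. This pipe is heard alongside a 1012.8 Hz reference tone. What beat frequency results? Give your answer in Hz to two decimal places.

Closed pipe (odd harmonics): f_n = n·v/(4L) = 5·334.1/(4·0.416) = 1003.9062 Hz.
f_beat = |1003.9062 − 1012.8| = 8.89 Hz.

8.89 Hz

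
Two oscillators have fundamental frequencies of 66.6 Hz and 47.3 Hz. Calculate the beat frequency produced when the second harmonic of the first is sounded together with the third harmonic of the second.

Second harmonic of the first: 2·66.6 = 133.2 Hz.
Third harmonic of the second: 3·47.3 = 141.9 Hz.
f_beat = |133.2 − 141.9| = 8.7 Hz.

8.7 Hz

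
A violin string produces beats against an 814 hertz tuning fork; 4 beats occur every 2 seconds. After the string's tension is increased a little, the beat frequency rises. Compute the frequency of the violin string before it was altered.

816 Hz

Beat frequency = 4/2 = 2 Hz.
|f − 814| = 2, so the violin string was at either 812 Hz or 816 Hz.
Higher tension means higher frequency; the adjustment raises the violin string's frequency.
The beat rate rose, so the adjustment moved the violin string further from 814 Hz — it was already above the reference.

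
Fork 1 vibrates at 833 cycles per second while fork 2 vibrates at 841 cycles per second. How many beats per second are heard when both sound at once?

8 Hz

f_beat = |f₁ − f₂|.
|833 − 841| = 8 Hz.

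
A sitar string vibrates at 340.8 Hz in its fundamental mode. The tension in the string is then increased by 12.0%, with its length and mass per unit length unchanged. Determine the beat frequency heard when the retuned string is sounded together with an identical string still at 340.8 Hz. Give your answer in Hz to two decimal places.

For a string, f ∝ √T, so the new frequency is 340.8·√1.120 = 360.6688 Hz.
f_beat = |360.6688 − 340.8| = 19.87 Hz.

19.87 Hz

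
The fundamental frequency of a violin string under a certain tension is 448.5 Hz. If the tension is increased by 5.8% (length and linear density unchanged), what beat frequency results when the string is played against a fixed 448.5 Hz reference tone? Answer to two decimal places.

For a string, f ∝ √T, so the new frequency is 448.5·√1.058 = 461.3232 Hz.
f_beat = |461.3232 − 448.5| = 12.82 Hz.

12.82 Hz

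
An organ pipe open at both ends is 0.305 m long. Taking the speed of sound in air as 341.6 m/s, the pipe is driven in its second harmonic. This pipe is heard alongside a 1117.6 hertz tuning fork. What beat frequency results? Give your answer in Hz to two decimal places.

2.40 Hz

Open pipe: f_n = n·v/(2L) = 2·341.6/(2·0.305) = 1120.0000 Hz.
f_beat = |1120.0000 − 1117.6| = 2.40 Hz.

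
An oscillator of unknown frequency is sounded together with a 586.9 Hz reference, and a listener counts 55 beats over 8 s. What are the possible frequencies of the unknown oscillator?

Beat frequency = 55/8 = 6.875 Hz.
|f − 586.9| = 6.875, so f = 586.9 ± 6.875.

580.025 Hz or 593.775 Hz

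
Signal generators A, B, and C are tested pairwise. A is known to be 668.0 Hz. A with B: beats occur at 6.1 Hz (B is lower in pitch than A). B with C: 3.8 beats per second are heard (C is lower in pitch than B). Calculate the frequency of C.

B is below A, so f_B = 668.0 − 6.1 = 661.9 Hz.
C is below B, so f_C = 661.9 − 3.8 = 658.1 Hz.

658.1 Hz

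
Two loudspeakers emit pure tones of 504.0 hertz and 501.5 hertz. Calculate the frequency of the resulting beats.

2.5 Hz

The beat frequency equals the magnitude of the frequency difference.
|504.0 − 501.5| = 2.5 Hz.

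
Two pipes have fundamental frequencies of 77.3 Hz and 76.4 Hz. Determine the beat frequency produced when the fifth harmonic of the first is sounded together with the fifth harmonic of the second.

4.5 Hz

Fifth harmonic of the first: 5·77.3 = 386.5 Hz.
Fifth harmonic of the second: 5·76.4 = 382.0 Hz.
f_beat = |386.5 − 382.0| = 4.5 Hz.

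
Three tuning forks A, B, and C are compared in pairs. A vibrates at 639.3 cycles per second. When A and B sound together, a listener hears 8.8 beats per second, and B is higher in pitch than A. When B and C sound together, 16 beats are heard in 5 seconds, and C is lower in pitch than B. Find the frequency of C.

B is above A, so f_B = 639.3 + 8.8 = 648.1 Hz.
B–C: Beat frequency = 16/5 = 3.2 Hz.
C is below B, so f_C = 648.1 − 3.2 = 644.9 Hz.

644.9 Hz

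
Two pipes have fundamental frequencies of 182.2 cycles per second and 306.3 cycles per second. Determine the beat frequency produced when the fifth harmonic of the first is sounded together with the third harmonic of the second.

Fifth harmonic of the first: 5·182.2 = 911.0 Hz.
Third harmonic of the second: 3·306.3 = 918.9 Hz.
f_beat = |911.0 − 918.9| = 7.9 Hz.

7.9 Hz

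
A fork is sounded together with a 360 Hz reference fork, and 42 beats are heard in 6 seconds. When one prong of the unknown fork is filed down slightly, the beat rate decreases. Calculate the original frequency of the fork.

353 Hz

Beat frequency = 42/6 = 7 Hz.
|f − 360| = 7, so the fork was at either 353 Hz or 367 Hz.
Filing a prong removes mass and raises the fork's frequency; the adjustment raises the fork's frequency.
The beat rate fell, so the adjustment moved the fork toward 360 Hz — it must have started below the reference.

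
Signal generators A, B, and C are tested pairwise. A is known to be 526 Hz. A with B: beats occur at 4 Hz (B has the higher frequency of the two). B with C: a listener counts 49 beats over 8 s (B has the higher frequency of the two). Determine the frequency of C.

B is above A, so f_B = 526 + 4 = 530 Hz.
B–C: Beat frequency = 49/8 = 6.125 Hz.
C is below B, so f_C = 530 − 6.125 = 523.875 Hz.

523.875 Hz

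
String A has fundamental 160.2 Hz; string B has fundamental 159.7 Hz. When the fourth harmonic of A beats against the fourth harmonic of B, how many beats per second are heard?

Fourth harmonic of the first: 4·160.2 = 640.8 Hz.
Fourth harmonic of the second: 4·159.7 = 638.8 Hz.
f_beat = |640.8 − 638.8| = 2.0 Hz.

2.0 Hz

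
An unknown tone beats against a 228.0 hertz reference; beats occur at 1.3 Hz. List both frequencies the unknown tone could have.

226.7 Hz or 229.3 Hz

|f − 228.0| = 1.3, so f = 228.0 ± 1.3.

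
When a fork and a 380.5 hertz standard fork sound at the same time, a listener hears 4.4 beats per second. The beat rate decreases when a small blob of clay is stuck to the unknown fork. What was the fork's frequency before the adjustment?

384.9 Hz

|f − 380.5| = 4.4, so the fork was at either 376.1 Hz or 384.9 Hz.
Adding mass to a fork lowers its frequency; the adjustment lowers the fork's frequency.
The beat rate fell, so the adjustment moved the fork toward 380.5 Hz — it must have started above the reference.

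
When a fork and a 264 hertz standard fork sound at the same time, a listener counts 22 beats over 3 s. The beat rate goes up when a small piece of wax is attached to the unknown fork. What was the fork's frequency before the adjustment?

Beat frequency = 22/3 = 7.3333 Hz.
|f − 264| = 7.3333, so the fork was at either 256.6667 Hz or 271.3333 Hz.
Loading a fork with wax lowers its frequency; the adjustment lowers the fork's frequency.
The beat rate rose, so the adjustment moved the fork further from 264 Hz — it was already below the reference.

256.6667 Hz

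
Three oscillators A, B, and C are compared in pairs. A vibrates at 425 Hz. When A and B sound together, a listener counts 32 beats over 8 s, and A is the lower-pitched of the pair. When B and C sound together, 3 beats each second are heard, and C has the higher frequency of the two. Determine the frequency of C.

A–B: Beat frequency = 32/8 = 4 Hz.
B is above A, so f_B = 425 + 4 = 429 Hz.
C is above B, so f_C = 429 + 3 = 432 Hz.

432 Hz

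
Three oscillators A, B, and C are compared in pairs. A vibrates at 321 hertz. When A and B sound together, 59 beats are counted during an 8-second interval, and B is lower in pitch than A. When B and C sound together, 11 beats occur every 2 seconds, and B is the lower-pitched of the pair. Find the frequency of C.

319.125 Hz

A–B: Beat frequency = 59/8 = 7.375 Hz.
B is below A, so f_B = 321 − 7.375 = 313.625 Hz.
B–C: Beat frequency = 11/2 = 5.5 Hz.
C is above B, so f_C = 313.625 + 5.5 = 319.125 Hz.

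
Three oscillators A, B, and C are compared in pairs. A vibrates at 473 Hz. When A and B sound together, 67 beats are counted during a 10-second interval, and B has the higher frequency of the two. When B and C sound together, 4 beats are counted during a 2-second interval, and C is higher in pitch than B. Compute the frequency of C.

481.7 Hz

A–B: Beat frequency = 67/10 = 6.7 Hz.
B is above A, so f_B = 473 + 6.7 = 479.7 Hz.
B–C: Beat frequency = 4/2 = 2 Hz.
C is above B, so f_C = 479.7 + 2 = 481.7 Hz.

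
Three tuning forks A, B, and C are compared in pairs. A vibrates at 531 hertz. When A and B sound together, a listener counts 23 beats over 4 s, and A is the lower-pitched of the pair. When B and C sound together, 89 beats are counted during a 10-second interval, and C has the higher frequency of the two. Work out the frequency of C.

A–B: Beat frequency = 23/4 = 5.75 Hz.
B is above A, so f_B = 531 + 5.75 = 536.75 Hz.
B–C: Beat frequency = 89/10 = 8.9 Hz.
C is above B, so f_C = 536.75 + 8.9 = 545.65 Hz.

545.65 Hz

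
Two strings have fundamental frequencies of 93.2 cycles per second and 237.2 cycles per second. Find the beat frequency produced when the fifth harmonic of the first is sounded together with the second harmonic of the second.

8.4 Hz

Fifth harmonic of the first: 5·93.2 = 466.0 Hz.
Second harmonic of the second: 2·237.2 = 474.4 Hz.
f_beat = |466.0 − 474.4| = 8.4 Hz.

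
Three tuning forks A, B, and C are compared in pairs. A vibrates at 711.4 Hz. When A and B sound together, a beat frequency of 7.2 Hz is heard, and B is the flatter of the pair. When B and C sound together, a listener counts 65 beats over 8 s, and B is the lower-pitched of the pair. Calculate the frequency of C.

712.325 Hz

B is below A, so f_B = 711.4 − 7.2 = 704.2 Hz.
B–C: Beat frequency = 65/8 = 8.125 Hz.
C is above B, so f_C = 704.2 + 8.125 = 712.325 Hz.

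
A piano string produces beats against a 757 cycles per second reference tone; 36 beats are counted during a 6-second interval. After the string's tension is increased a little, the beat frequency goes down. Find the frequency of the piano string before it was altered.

751 Hz

Beat frequency = 36/6 = 6 Hz.
|f − 757| = 6, so the piano string was at either 751 Hz or 763 Hz.
Higher tension means higher frequency; the adjustment raises the piano string's frequency.
The beat rate fell, so the adjustment moved the piano string toward 757 Hz — it must have started below the reference.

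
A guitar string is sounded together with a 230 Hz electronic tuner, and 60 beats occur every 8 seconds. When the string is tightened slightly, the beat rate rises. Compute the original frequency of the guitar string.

Beat frequency = 60/8 = 7.5 Hz.
|f − 230| = 7.5, so the guitar string was at either 222.5 Hz or 237.5 Hz.
Increasing tension raises a string's frequency; the adjustment raises the guitar string's frequency.
The beat rate rose, so the adjustment moved the guitar string further from 230 Hz — it was already above the reference.

237.5 Hz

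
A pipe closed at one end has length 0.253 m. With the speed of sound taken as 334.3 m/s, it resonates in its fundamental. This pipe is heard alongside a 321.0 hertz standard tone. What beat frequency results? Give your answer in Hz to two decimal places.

9.34 Hz

Closed pipe (odd harmonics): f_n = n·v/(4L) = 1·334.3/(4·0.253) = 330.3360 Hz.
f_beat = |330.3360 − 321.0| = 9.34 Hz.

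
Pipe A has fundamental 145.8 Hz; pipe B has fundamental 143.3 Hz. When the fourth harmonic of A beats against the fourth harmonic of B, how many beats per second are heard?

10.0 Hz

Fourth harmonic of the first: 4·145.8 = 583.2 Hz.
Fourth harmonic of the second: 4·143.3 = 573.2 Hz.
f_beat = |583.2 − 573.2| = 10.0 Hz.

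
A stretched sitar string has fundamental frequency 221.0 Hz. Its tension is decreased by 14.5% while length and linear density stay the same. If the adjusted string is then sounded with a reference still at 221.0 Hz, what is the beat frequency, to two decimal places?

For a string, f ∝ √T, so the new frequency is 221.0·√0.855 = 204.3503 Hz.
f_beat = |204.3503 − 221.0| = 16.65 Hz.

16.65 Hz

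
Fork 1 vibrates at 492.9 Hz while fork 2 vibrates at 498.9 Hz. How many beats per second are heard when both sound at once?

6 Hz

f_beat = |f₁ − f₂|.
|492.9 − 498.9| = 6 Hz.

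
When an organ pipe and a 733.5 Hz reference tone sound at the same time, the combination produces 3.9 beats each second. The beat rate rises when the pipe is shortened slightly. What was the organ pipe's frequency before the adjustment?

|f − 733.5| = 3.9, so the organ pipe was at either 729.6 Hz or 737.4 Hz.
A shorter pipe has a higher fundamental; the adjustment raises the organ pipe's frequency.
The beat rate rose, so the adjustment moved the organ pipe further from 733.5 Hz — it was already above the reference.

737.4 Hz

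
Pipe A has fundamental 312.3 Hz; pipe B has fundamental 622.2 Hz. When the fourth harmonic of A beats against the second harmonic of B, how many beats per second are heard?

4.8 Hz

Fourth harmonic of the first: 4·312.3 = 1249.2 Hz.
Second harmonic of the second: 2·622.2 = 1244.4 Hz.
f_beat = |1249.2 − 1244.4| = 4.8 Hz.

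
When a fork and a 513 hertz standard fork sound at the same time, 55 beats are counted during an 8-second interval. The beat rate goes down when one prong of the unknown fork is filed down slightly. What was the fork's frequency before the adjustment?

506.125 Hz

Beat frequency = 55/8 = 6.875 Hz.
|f − 513| = 6.875, so the fork was at either 506.125 Hz or 519.875 Hz.
Filing a prong removes mass and raises the fork's frequency; the adjustment raises the fork's frequency.
The beat rate fell, so the adjustment moved the fork toward 513 Hz — it must have started below the reference.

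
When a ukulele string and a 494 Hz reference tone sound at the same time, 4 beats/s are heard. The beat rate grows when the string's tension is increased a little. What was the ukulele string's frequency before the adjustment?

498 Hz

|f − 494| = 4, so the ukulele string was at either 490 Hz or 498 Hz.
Higher tension means higher frequency; the adjustment raises the ukulele string's frequency.
The beat rate rose, so the adjustment moved the ukulele string further from 494 Hz — it was already above the reference.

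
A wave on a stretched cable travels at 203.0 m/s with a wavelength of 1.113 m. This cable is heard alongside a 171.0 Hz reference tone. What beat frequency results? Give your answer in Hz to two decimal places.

11.39 Hz

Source frequency f = v/λ = 203.0/1.113 = 182.3899 Hz.
f_beat = |182.3899 − 171.0| = 11.39 Hz.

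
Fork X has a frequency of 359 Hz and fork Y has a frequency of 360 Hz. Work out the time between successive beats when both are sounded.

1.000 s

f_beat = |359 − 360| = 1 Hz.
Beat period T = 1 / f_beat = 1 / 1 s.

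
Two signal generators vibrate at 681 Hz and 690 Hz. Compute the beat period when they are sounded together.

f_beat = |681 − 690| = 9 Hz.
Beat period T = 1 / f_beat = 1 / 9 s.

0.111 s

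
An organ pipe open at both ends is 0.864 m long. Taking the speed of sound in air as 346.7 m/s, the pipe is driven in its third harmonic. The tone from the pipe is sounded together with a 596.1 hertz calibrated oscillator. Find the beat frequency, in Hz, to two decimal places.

5.81 Hz

Open pipe: f_n = n·v/(2L) = 3·346.7/(2·0.864) = 601.9097 Hz.
f_beat = |601.9097 − 596.1| = 5.81 Hz.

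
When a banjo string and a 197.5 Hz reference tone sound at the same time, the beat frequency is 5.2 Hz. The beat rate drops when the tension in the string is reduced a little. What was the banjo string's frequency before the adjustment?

|f − 197.5| = 5.2, so the banjo string was at either 192.3 Hz or 202.7 Hz.
Lower tension means lower frequency; the adjustment lowers the banjo string's frequency.
The beat rate fell, so the adjustment moved the banjo string toward 197.5 Hz — it must have started above the reference.

202.7 Hz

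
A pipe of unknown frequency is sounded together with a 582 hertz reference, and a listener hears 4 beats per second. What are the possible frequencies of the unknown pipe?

|f − 582| = 4, so f = 582 ± 4.

578 Hz or 586 Hz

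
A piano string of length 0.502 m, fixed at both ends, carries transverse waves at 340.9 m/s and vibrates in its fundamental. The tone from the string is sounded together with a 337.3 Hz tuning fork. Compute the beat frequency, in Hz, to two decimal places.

For a string fixed at both ends, f_n = n·v/(2L) = 1·340.9/(2·0.502) = 339.5418 Hz.
f_beat = |339.5418 − 337.3| = 2.24 Hz.

2.24 Hz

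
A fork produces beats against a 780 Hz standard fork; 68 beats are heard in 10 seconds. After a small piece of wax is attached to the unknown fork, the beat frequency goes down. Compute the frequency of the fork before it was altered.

Beat frequency = 68/10 = 6.8 Hz.
|f − 780| = 6.8, so the fork was at either 773.2 Hz or 786.8 Hz.
Loading a fork with wax lowers its frequency; the adjustment lowers the fork's frequency.
The beat rate fell, so the adjustment moved the fork toward 780 Hz — it must have started above the reference.

786.8 Hz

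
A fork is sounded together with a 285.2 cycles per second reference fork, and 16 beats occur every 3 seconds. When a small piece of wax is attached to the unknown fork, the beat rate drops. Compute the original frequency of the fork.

Beat frequency = 16/3 = 5.3333 Hz.
|f − 285.2| = 5.3333, so the fork was at either 279.8667 Hz or 290.5333 Hz.
Loading a fork with wax lowers its frequency; the adjustment lowers the fork's frequency.
The beat rate fell, so the adjustment moved the fork toward 285.2 Hz — it must have started above the reference.

290.5333 Hz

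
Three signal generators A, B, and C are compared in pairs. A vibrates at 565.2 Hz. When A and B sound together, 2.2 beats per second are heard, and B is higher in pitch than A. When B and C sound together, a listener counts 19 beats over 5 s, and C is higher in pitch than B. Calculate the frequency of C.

571.2 Hz

B is above A, so f_B = 565.2 + 2.2 = 567.4 Hz.
B–C: Beat frequency = 19/5 = 3.8 Hz.
C is above B, so f_C = 567.4 + 3.8 = 571.2 Hz.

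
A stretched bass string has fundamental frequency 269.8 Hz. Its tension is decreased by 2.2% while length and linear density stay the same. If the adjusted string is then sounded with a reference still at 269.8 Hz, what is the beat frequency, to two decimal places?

2.98 Hz

For a string, f ∝ √T, so the new frequency is 269.8·√0.978 = 266.8157 Hz.
f_beat = |266.8157 − 269.8| = 2.98 Hz.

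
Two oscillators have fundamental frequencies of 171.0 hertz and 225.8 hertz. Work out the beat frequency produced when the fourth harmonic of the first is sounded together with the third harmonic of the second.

6.6 Hz

Fourth harmonic of the first: 4·171.0 = 684.0 Hz.
Third harmonic of the second: 3·225.8 = 677.4 Hz.
f_beat = |684.0 − 677.4| = 6.6 Hz.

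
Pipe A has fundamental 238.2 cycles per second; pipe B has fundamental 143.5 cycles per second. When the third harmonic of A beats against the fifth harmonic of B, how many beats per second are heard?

Third harmonic of the first: 3·238.2 = 714.6 Hz.
Fifth harmonic of the second: 5·143.5 = 717.5 Hz.
f_beat = |714.6 − 717.5| = 2.9 Hz.

2.9 Hz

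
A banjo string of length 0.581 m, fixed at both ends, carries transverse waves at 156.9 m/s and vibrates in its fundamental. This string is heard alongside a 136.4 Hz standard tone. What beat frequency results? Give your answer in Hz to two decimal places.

For a string fixed at both ends, f_n = n·v/(2L) = 1·156.9/(2·0.581) = 135.0258 Hz.
f_beat = |135.0258 − 136.4| = 1.37 Hz.

1.37 Hz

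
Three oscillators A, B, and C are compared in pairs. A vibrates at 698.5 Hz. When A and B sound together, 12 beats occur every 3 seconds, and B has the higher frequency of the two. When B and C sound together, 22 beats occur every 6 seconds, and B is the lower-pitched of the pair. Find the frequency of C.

706.1667 Hz

A–B: Beat frequency = 12/3 = 4 Hz.
B is above A, so f_B = 698.5 + 4 = 702.5 Hz.
B–C: Beat frequency = 22/6 = 3.6667 Hz.
C is above B, so f_C = 702.5 + 3.6667 = 706.1667 Hz.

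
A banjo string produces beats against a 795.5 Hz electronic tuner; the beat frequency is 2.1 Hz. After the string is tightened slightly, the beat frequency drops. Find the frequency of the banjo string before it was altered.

|f − 795.5| = 2.1, so the banjo string was at either 793.4 Hz or 797.6 Hz.
Increasing tension raises a string's frequency; the adjustment raises the banjo string's frequency.
The beat rate fell, so the adjustment moved the banjo string toward 795.5 Hz — it must have started below the reference.

793.4 Hz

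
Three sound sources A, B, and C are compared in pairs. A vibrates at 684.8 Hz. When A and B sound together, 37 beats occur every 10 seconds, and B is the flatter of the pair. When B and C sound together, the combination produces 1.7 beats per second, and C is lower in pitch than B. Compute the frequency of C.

A–B: Beat frequency = 37/10 = 3.7 Hz.
B is below A, so f_B = 684.8 − 3.7 = 681.1 Hz.
C is below B, so f_C = 681.1 − 1.7 = 679.4 Hz.

679.4 Hz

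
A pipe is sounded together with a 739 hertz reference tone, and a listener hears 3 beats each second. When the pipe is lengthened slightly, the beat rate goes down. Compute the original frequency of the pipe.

742 Hz

|f − 739| = 3, so the pipe was at either 736 Hz or 742 Hz.
A longer pipe has a lower fundamental; the adjustment lowers the pipe's frequency.
The beat rate fell, so the adjustment moved the pipe toward 739 Hz — it must have started above the reference.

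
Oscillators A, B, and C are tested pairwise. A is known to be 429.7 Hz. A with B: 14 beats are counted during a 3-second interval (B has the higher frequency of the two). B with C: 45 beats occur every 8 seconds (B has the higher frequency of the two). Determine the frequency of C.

A–B: Beat frequency = 14/3 = 4.6667 Hz.
B is above A, so f_B = 429.7 + 4.6667 = 434.3667 Hz.
B–C: Beat frequency = 45/8 = 5.625 Hz.
C is below B, so f_C = 434.3667 − 5.625 = 428.7417 Hz.

428.7417 Hz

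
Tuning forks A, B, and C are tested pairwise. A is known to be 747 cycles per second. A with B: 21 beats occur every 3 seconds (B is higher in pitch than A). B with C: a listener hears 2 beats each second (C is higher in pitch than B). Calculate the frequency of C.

A–B: Beat frequency = 21/3 = 7 Hz.
B is above A, so f_B = 747 + 7 = 754 Hz.
C is above B, so f_C = 754 + 2 = 756 Hz.

756 Hz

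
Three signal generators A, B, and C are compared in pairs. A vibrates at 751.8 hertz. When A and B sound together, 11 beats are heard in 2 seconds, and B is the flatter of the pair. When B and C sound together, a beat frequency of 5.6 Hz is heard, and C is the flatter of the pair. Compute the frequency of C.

A–B: Beat frequency = 11/2 = 5.5 Hz.
B is below A, so f_B = 751.8 − 5.5 = 746.3 Hz.
C is below B, so f_C = 746.3 − 5.6 = 740.7 Hz.

740.7 Hz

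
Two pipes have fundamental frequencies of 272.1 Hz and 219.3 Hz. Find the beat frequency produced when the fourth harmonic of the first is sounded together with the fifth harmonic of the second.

Fourth harmonic of the first: 4·272.1 = 1088.4 Hz.
Fifth harmonic of the second: 5·219.3 = 1096.5 Hz.
f_beat = |1088.4 − 1096.5| = 8.1 Hz.

8.1 Hz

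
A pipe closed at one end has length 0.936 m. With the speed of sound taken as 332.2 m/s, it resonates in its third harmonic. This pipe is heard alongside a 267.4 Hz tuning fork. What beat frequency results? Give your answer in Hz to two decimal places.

Closed pipe (odd harmonics): f_n = n·v/(4L) = 3·332.2/(4·0.936) = 266.1859 Hz.
f_beat = |266.1859 − 267.4| = 1.21 Hz.

1.21 Hz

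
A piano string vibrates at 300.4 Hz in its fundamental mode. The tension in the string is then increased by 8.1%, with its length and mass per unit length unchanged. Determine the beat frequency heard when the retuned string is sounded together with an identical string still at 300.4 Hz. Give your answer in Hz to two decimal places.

11.93 Hz

For a string, f ∝ √T, so the new frequency is 300.4·√1.081 = 312.3293 Hz.
f_beat = |312.3293 − 300.4| = 11.93 Hz.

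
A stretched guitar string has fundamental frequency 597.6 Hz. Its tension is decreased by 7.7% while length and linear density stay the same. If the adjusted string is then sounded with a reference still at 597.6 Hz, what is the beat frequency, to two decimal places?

23.47 Hz

For a string, f ∝ √T, so the new frequency is 597.6·√0.923 = 574.1316 Hz.
f_beat = |574.1316 − 597.6| = 23.47 Hz.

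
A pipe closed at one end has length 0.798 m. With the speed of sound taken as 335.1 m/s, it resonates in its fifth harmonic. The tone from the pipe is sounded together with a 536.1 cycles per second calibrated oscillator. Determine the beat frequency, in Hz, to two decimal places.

11.19 Hz

Closed pipe (odd harmonics): f_n = n·v/(4L) = 5·335.1/(4·0.798) = 524.9060 Hz.
f_beat = |524.9060 − 536.1| = 11.19 Hz.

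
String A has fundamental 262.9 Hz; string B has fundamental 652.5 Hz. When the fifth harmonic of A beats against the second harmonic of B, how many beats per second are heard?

Fifth harmonic of the first: 5·262.9 = 1314.5 Hz.
Second harmonic of the second: 2·652.5 = 1305.0 Hz.
f_beat = |1314.5 − 1305.0| = 9.5 Hz.

9.5 Hz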